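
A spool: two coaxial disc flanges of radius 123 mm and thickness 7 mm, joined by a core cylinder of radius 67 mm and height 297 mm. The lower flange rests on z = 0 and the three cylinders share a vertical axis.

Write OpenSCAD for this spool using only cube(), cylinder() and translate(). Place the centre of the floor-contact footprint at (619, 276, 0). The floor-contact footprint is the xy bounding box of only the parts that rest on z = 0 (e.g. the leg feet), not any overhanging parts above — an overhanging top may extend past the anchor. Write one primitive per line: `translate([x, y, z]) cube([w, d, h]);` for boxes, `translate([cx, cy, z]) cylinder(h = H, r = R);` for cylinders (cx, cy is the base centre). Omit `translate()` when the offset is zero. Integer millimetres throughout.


translate([619, 276, 0]) cylinder(h = 7, r = 123);
translate([619, 276, 7]) cylinder(h = 297, r = 67);
translate([619, 276, 304]) cylinder(h = 7, r = 123);


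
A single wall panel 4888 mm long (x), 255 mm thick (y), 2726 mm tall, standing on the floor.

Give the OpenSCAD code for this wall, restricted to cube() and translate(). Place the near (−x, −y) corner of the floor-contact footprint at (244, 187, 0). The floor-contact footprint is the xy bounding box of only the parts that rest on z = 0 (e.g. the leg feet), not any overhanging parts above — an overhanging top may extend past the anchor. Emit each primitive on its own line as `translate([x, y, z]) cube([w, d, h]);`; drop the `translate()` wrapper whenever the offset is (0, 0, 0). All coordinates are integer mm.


translate([244, 187, 0]) cube([4888, 255, 2726]);


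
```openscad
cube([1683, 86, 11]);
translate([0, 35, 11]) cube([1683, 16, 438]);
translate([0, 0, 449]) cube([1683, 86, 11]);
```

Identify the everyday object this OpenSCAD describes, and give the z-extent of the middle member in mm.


An I-beam. The web height is 438 mm.

Two wide flanges with a thin centred web — an I-beam. Overall 460 mm minus two 11 mm flanges gives a web of 460 − 2·11 = 438 mm.


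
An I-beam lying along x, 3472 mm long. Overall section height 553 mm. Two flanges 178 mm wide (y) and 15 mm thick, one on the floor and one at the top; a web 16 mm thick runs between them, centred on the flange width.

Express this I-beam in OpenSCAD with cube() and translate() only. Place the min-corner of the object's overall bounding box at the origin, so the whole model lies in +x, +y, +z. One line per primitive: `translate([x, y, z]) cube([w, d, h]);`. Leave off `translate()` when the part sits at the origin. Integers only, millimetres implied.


cube([3472, 178, 15]);
translate([0, 81, 15]) cube([3472, 16, 523]);
translate([0, 0, 538]) cube([3472, 178, 15]);


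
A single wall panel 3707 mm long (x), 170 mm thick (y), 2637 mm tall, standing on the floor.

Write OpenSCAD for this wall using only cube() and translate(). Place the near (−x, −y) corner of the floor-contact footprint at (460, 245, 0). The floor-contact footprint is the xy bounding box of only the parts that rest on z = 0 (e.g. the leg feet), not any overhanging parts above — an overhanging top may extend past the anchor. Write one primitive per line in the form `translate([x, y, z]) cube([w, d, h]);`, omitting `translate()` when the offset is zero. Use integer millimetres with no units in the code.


translate([460, 245, 0]) cube([3707, 170, 2637]);


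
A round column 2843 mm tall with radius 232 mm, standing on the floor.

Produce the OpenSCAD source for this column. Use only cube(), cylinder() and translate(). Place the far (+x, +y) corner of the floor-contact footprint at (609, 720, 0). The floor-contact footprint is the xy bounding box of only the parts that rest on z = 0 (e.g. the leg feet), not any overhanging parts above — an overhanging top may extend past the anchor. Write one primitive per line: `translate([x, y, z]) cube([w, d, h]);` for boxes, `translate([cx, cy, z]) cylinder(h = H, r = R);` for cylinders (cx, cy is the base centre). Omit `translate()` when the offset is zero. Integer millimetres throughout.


translate([377, 488, 0]) cylinder(h = 2843, r = 232);


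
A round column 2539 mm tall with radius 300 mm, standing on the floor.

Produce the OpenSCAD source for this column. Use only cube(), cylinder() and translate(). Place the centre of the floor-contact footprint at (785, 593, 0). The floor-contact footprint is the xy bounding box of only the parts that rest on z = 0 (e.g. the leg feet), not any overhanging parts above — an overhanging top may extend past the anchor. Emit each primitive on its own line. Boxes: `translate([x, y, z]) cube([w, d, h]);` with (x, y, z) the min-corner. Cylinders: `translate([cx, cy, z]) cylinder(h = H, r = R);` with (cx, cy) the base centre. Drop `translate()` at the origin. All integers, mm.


translate([785, 593, 0]) cylinder(h = 2539, r = 300);


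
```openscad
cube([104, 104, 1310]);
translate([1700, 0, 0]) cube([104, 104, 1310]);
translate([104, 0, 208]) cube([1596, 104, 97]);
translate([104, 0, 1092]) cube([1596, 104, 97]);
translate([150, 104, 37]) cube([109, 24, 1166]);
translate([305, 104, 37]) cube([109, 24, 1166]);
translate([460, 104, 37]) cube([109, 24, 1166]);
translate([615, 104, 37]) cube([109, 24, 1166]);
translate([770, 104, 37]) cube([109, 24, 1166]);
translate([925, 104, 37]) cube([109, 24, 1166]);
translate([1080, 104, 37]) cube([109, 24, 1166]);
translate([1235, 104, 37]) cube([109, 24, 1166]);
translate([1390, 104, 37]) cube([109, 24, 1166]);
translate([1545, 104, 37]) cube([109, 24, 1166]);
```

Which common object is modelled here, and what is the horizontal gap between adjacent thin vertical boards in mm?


A fence section. The picket gap is 46 mm.

Two posts, two rails, 10 pickets — a fence section. Span 1596 mm holds 10 pickets of 109 mm with 11 equal gaps: ⌊(1596 − 10·109) / 11⌋ = 46 mm.


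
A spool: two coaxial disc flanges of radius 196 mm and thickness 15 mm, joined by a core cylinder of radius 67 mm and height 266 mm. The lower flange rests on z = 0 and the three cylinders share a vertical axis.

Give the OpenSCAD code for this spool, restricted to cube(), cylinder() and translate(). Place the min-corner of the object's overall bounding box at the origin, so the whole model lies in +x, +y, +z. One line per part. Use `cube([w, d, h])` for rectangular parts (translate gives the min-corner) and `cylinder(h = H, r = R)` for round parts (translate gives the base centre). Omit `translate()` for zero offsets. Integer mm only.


translate([196, 196, 0]) cylinder(h = 15, r = 196);
translate([196, 196, 15]) cylinder(h = 266, r = 67);
translate([196, 196, 281]) cylinder(h = 15, r = 196);


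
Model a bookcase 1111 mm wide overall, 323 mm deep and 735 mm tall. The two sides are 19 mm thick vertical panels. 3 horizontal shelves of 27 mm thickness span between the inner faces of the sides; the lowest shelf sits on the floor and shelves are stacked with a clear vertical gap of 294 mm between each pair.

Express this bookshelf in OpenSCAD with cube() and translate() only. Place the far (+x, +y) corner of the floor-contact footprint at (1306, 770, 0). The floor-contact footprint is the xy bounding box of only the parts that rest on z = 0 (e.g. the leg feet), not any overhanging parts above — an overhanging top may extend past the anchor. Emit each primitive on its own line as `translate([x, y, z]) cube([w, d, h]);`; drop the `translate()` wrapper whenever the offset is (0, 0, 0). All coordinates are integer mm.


translate([195, 447, 0]) cube([19, 323, 735]);
translate([1287, 447, 0]) cube([19, 323, 735]);
translate([214, 447, 0]) cube([1073, 323, 27]);
translate([214, 447, 321]) cube([1073, 323, 27]);
translate([214, 447, 642]) cube([1073, 323, 27]);


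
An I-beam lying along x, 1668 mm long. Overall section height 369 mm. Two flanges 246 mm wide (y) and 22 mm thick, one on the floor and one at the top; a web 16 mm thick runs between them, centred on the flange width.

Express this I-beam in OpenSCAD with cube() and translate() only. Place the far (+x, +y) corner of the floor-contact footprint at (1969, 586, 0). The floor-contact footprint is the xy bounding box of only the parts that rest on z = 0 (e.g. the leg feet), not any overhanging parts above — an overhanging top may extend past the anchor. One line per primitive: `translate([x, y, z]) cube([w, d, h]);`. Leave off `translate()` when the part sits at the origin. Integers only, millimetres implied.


translate([301, 340, 0]) cube([1668, 246, 22]);
translate([301, 455, 22]) cube([1668, 16, 325]);
translate([301, 340, 347]) cube([1668, 246, 22]);


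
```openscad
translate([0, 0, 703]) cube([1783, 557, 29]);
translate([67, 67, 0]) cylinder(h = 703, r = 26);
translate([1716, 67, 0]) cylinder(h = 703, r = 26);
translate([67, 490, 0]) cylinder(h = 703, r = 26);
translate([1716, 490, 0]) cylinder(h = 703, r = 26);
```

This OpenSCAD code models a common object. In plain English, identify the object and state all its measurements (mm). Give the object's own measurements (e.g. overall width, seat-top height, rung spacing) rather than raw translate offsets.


A rectangular dining table. The top is 1783×557×29 mm with its upper surface at z = 732 mm. It stands on four round legs of 52 mm diameter, each leg's bounding box inset 41 mm from the nearest pair of top edges, running from the floor to the underside of the top.


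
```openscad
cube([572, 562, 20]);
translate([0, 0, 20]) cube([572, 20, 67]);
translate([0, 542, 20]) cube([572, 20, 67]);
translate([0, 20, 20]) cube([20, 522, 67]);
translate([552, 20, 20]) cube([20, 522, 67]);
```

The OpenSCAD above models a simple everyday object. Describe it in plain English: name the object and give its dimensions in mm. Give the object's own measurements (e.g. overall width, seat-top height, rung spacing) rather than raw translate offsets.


An open-topped rectangular box: outside dimensions 572×562×87 mm, with a uniform wall and base thickness of 20 mm. The base is a full 572×562 slab on the floor; four walls sit on top of the base. The front and back walls (the −y and +y sides) span the full width; the two side walls fit between them.


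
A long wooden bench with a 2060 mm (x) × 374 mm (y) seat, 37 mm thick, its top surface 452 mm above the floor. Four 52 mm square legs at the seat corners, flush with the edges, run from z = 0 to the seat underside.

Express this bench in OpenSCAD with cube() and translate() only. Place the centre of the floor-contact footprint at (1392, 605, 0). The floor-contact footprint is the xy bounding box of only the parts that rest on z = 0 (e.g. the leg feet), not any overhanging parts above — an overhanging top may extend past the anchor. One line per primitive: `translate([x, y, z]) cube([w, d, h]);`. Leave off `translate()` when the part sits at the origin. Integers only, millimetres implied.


translate([362, 418, 415]) cube([2060, 374, 37]);
translate([362, 418, 0]) cube([52, 52, 415]);
translate([362, 740, 0]) cube([52, 52, 415]);
translate([2370, 418, 0]) cube([52, 52, 415]);
translate([2370, 740, 0]) cube([52, 52, 415]);


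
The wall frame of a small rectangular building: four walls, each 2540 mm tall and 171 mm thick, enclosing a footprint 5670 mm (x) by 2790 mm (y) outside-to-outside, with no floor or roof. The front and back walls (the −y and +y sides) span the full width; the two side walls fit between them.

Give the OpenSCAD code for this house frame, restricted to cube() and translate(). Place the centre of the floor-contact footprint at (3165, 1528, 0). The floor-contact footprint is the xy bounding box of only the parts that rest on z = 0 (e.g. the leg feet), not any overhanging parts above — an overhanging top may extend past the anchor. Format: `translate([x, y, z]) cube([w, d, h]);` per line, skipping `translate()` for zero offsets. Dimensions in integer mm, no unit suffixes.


translate([330, 133, 0]) cube([5670, 171, 2540]);
translate([330, 2752, 0]) cube([5670, 171, 2540]);
translate([330, 304, 0]) cube([171, 2448, 2540]);
translate([5829, 304, 0]) cube([171, 2448, 2540]);


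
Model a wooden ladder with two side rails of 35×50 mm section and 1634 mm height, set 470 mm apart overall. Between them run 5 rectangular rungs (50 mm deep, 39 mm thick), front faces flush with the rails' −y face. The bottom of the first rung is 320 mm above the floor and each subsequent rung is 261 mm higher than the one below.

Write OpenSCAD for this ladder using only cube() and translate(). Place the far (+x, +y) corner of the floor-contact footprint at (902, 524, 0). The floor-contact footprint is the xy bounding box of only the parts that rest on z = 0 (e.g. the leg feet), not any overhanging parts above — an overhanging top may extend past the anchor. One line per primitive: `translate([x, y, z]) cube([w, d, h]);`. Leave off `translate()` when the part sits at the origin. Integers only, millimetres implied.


translate([432, 474, 0]) cube([35, 50, 1634]);
translate([867, 474, 0]) cube([35, 50, 1634]);
translate([467, 474, 320]) cube([400, 50, 39]);
translate([467, 474, 581]) cube([400, 50, 39]);
translate([467, 474, 842]) cube([400, 50, 39]);
translate([467, 474, 1103]) cube([400, 50, 39]);
translate([467, 474, 1364]) cube([400, 50, 39]);


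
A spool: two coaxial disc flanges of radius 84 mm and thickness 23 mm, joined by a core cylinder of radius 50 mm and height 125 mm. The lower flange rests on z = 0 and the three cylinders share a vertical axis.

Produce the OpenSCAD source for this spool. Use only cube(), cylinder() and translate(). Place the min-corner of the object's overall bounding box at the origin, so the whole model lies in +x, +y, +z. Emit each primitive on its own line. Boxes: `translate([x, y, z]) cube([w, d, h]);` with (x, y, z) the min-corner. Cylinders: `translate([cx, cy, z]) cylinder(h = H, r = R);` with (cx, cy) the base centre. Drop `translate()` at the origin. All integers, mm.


translate([84, 84, 0]) cylinder(h = 23, r = 84);
translate([84, 84, 23]) cylinder(h = 125, r = 50);
translate([84, 84, 148]) cylinder(h = 23, r = 84);


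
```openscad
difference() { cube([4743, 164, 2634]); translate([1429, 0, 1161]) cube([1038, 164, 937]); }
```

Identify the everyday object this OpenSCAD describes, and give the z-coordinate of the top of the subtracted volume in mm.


A wall with a window opening. The window head height is 2098 mm.

A wall with a rectangular opening subtracted — a window. Sill at z = 1161, opening 937 mm tall, so the head is at 1161 + 937 = 2098 mm.


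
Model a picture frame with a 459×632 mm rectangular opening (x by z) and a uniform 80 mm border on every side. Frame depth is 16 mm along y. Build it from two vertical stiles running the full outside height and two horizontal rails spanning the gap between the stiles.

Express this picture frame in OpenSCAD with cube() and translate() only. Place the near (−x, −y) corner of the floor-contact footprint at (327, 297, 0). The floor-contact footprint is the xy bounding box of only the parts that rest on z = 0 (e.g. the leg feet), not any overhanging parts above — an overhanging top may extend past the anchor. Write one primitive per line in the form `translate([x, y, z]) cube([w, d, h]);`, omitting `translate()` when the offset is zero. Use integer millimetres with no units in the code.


translate([327, 297, 0]) cube([80, 16, 792]);
translate([866, 297, 0]) cube([80, 16, 792]);
translate([407, 297, 0]) cube([459, 16, 80]);
translate([407, 297, 712]) cube([459, 16, 80]);


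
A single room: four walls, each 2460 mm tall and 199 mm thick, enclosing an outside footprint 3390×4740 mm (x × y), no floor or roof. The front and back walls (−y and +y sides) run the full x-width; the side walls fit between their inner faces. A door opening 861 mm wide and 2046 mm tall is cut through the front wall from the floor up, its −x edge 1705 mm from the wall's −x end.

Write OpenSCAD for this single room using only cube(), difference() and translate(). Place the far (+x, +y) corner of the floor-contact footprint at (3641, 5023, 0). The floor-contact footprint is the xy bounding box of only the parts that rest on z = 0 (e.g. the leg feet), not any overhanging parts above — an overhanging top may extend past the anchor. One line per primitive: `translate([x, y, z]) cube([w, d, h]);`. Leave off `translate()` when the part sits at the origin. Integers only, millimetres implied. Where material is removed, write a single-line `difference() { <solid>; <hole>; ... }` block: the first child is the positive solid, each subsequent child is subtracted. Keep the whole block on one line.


difference() { translate([251, 283, 0]) cube([3390, 199, 2460]); translate([1956, 283, 0]) cube([861, 199, 2046]); }
translate([251, 4824, 0]) cube([3390, 199, 2460]);
translate([251, 482, 0]) cube([199, 4342, 2460]);
translate([3442, 482, 0]) cube([199, 4342, 2460]);


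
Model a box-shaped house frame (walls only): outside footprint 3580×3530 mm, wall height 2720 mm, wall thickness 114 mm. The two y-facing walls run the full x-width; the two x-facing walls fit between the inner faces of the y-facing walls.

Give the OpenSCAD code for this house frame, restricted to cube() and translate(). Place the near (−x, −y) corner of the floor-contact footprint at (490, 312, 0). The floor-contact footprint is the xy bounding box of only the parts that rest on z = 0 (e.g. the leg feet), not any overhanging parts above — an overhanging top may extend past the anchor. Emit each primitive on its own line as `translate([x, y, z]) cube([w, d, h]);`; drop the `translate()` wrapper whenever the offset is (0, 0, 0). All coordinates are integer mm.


translate([490, 312, 0]) cube([3580, 114, 2720]);
translate([490, 3728, 0]) cube([3580, 114, 2720]);
translate([490, 426, 0]) cube([114, 3302, 2720]);
translate([3956, 426, 0]) cube([114, 3302, 2720]);


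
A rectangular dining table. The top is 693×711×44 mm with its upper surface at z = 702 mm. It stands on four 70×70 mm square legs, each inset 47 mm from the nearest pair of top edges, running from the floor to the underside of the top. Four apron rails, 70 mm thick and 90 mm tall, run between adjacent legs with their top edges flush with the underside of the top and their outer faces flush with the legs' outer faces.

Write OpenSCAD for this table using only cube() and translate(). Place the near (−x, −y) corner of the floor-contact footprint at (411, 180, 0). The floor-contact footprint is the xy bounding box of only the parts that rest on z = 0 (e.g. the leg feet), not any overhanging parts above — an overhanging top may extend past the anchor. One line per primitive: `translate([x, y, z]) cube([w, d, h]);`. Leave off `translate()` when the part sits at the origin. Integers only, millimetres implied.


translate([364, 133, 658]) cube([693, 711, 44]);
translate([411, 180, 0]) cube([70, 70, 658]);
translate([940, 180, 0]) cube([70, 70, 658]);
translate([411, 727, 0]) cube([70, 70, 658]);
translate([940, 727, 0]) cube([70, 70, 658]);
translate([481, 180, 568]) cube([459, 70, 90]);
translate([481, 727, 568]) cube([459, 70, 90]);
translate([411, 250, 568]) cube([70, 477, 90]);
translate([940, 250, 568]) cube([70, 477, 90]);


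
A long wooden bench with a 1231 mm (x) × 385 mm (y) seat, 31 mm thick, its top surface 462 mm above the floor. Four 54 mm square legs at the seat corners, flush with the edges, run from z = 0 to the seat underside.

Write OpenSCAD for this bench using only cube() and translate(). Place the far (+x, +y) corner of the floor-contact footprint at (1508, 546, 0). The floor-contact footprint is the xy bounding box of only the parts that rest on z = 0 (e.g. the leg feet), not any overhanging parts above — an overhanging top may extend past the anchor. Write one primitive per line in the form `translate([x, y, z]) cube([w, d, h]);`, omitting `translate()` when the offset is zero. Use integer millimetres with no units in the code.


translate([277, 161, 431]) cube([1231, 385, 31]);
translate([277, 161, 0]) cube([54, 54, 431]);
translate([277, 492, 0]) cube([54, 54, 431]);
translate([1454, 161, 0]) cube([54, 54, 431]);
translate([1454, 492, 0]) cube([54, 54, 431]);


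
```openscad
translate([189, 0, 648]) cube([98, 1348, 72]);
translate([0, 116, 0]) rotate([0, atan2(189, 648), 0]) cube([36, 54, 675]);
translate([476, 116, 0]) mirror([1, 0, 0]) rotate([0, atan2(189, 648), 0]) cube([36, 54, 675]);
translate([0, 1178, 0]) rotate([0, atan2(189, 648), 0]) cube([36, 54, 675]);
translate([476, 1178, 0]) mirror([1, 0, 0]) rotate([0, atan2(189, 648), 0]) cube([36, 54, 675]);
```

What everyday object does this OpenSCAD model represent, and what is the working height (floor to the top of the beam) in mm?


A sawhorse. The overall height is 720 mm.

A beam across two mirrored pairs of raked legs — a sawhorse. The beam's underside is at z = 648 (matching the legs' vertical rise in atan2(189, 648)) and the beam is 72 mm tall, so its top is at 648 + 72 = 720 mm. The raked legs top out at the beam's underside, so that is the highest point.


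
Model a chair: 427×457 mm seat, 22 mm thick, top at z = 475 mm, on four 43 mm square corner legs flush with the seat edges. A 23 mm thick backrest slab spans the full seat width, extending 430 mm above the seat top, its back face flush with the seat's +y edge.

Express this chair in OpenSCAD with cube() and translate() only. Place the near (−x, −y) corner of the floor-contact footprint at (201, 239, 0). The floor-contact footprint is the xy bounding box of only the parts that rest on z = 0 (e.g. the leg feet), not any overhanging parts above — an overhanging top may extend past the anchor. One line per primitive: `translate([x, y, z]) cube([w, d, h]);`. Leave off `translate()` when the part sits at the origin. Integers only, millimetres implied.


translate([201, 239, 453]) cube([427, 457, 22]);
translate([201, 239, 0]) cube([43, 43, 453]);
translate([585, 239, 0]) cube([43, 43, 453]);
translate([201, 653, 0]) cube([43, 43, 453]);
translate([585, 653, 0]) cube([43, 43, 453]);
translate([201, 673, 475]) cube([427, 23, 430]);


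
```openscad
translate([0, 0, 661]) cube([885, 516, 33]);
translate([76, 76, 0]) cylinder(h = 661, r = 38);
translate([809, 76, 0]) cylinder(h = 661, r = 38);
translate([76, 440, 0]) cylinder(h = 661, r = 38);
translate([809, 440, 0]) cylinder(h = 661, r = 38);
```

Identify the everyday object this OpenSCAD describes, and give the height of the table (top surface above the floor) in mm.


A table. The table height is 694 mm.

A 885×516×33 slab sits at z = 661 on four Ø76 mm round legs — a table. The top surface is at 661 + 33 = 694 mm.


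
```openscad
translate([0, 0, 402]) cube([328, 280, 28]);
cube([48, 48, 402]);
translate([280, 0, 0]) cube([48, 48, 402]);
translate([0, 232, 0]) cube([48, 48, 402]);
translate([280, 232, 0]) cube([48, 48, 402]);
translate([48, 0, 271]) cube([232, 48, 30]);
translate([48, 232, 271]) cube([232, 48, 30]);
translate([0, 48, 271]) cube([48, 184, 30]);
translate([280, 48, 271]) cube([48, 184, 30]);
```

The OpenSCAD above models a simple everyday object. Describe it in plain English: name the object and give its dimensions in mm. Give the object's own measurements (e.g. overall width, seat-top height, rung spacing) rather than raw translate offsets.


A four-legged stool. The seat is a 328×280×28 mm slab whose top surface is at z = 430 mm; four square legs, each 48×48 mm in cross-section, run from the floor (z = 0) to the underside of the seat, each flush with a corner of the seat. Four stretchers, 48 mm wide and 30 mm tall, connect adjacent legs with their undersides at z = 271 mm, each running between the inner faces of the legs it joins and aligned with the legs' outer faces on the other axis.


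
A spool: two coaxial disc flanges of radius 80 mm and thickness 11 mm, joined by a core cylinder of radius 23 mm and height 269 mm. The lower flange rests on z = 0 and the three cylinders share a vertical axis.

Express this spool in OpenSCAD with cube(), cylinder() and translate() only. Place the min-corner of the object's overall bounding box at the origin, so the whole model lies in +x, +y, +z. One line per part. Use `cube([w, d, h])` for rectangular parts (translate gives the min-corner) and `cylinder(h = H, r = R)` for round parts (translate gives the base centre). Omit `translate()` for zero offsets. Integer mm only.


translate([80, 80, 0]) cylinder(h = 11, r = 80);
translate([80, 80, 11]) cylinder(h = 269, r = 23);
translate([80, 80, 280]) cylinder(h = 11, r = 80);


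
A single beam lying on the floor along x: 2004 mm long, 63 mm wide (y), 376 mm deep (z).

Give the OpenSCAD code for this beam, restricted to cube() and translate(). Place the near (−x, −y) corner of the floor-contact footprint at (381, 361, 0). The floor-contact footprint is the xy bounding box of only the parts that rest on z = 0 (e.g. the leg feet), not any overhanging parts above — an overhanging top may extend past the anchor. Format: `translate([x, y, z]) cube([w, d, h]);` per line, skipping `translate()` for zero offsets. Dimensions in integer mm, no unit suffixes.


translate([381, 361, 0]) cube([2004, 63, 376]);


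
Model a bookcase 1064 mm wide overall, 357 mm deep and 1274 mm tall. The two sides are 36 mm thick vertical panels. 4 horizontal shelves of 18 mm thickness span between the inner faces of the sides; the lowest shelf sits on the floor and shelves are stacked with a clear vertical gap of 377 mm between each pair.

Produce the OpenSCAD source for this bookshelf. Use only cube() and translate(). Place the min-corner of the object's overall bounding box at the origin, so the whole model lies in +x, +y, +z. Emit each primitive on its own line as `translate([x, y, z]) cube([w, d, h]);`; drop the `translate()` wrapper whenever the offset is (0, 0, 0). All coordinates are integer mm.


cube([36, 357, 1274]);
translate([1028, 0, 0]) cube([36, 357, 1274]);
translate([36, 0, 0]) cube([992, 357, 18]);
translate([36, 0, 395]) cube([992, 357, 18]);
translate([36, 0, 790]) cube([992, 357, 18]);
translate([36, 0, 1185]) cube([992, 357, 18]);


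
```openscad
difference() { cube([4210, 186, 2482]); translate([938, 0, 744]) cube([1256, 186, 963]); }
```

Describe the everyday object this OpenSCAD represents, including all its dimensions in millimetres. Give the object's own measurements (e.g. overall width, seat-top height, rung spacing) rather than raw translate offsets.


A wall 4210 mm long (x), 186 mm thick (y), 2482 mm tall, with a rectangular window opening cut through it. The opening is 1256 mm wide and 963 mm tall; its sill is at z = 744 mm and its near (−x) edge is 938 mm from the wall's −x end. The opening passes through the full wall thickness.


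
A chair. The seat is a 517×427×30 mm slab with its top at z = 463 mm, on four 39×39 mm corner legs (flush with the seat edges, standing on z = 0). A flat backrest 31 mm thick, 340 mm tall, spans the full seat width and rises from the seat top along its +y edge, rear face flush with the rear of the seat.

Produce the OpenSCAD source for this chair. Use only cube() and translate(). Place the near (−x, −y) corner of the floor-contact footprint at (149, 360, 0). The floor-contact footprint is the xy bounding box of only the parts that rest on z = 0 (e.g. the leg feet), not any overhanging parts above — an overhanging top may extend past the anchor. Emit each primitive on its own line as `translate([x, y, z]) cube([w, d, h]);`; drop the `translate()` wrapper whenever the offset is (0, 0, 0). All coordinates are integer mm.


translate([149, 360, 433]) cube([517, 427, 30]);
translate([149, 360, 0]) cube([39, 39, 433]);
translate([627, 360, 0]) cube([39, 39, 433]);
translate([149, 748, 0]) cube([39, 39, 433]);
translate([627, 748, 0]) cube([39, 39, 433]);
translate([149, 756, 463]) cube([517, 31, 340]);


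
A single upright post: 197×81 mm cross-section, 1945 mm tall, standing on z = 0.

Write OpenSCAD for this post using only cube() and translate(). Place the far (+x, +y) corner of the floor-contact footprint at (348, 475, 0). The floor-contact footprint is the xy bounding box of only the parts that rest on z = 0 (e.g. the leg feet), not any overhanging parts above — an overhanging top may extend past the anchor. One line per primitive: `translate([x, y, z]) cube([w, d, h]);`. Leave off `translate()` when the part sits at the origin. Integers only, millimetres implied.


translate([151, 394, 0]) cube([197, 81, 1945]);


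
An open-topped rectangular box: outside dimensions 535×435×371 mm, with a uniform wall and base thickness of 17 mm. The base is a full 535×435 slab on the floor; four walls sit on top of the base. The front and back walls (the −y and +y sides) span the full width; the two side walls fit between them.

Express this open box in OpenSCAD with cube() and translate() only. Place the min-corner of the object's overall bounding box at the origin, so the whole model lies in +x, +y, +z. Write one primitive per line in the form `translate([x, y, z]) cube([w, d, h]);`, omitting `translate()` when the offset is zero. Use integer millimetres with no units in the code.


cube([535, 435, 17]);
translate([0, 0, 17]) cube([535, 17, 354]);
translate([0, 418, 17]) cube([535, 17, 354]);
translate([0, 17, 17]) cube([17, 401, 354]);
translate([518, 17, 17]) cube([17, 401, 354]);


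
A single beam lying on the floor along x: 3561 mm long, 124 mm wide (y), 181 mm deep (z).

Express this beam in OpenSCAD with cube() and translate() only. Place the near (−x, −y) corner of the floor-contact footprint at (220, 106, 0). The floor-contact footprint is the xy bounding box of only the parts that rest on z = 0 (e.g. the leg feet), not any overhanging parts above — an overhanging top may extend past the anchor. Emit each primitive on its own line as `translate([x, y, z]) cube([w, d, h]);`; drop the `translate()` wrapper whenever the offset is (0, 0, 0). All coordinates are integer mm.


translate([220, 106, 0]) cube([3561, 124, 181]);


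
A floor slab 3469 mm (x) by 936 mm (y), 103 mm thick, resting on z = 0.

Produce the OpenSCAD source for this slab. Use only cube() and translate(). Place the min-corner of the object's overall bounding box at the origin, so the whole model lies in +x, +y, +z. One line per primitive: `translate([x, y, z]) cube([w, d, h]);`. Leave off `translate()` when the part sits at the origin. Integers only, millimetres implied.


cube([3469, 936, 103]);


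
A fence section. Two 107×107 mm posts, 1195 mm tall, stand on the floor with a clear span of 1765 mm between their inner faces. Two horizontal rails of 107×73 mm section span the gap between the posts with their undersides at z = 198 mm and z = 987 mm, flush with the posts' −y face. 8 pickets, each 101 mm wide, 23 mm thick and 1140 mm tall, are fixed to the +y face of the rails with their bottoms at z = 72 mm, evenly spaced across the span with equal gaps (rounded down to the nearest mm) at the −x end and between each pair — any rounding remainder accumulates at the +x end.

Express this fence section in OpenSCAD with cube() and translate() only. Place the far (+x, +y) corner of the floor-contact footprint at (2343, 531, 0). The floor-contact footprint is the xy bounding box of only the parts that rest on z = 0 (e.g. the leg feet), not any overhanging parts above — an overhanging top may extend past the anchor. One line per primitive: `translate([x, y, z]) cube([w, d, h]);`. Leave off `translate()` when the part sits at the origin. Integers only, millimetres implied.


translate([364, 424, 0]) cube([107, 107, 1195]);
translate([2236, 424, 0]) cube([107, 107, 1195]);
translate([471, 424, 198]) cube([1765, 107, 73]);
translate([471, 424, 987]) cube([1765, 107, 73]);
translate([577, 531, 72]) cube([101, 23, 1140]);
translate([784, 531, 72]) cube([101, 23, 1140]);
translate([991, 531, 72]) cube([101, 23, 1140]);
translate([1198, 531, 72]) cube([101, 23, 1140]);
translate([1405, 531, 72]) cube([101, 23, 1140]);
translate([1612, 531, 72]) cube([101, 23, 1140]);
translate([1819, 531, 72]) cube([101, 23, 1140]);
translate([2026, 531, 72]) cube([101, 23, 1140]);


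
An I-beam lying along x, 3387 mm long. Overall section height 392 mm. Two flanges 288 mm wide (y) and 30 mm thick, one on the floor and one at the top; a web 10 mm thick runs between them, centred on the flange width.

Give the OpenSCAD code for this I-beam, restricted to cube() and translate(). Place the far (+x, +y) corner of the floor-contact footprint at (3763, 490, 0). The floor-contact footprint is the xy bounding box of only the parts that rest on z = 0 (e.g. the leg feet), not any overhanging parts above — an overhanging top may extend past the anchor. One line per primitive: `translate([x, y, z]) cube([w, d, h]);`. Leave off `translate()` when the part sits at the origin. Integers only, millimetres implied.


translate([376, 202, 0]) cube([3387, 288, 30]);
translate([376, 341, 30]) cube([3387, 10, 332]);
translate([376, 202, 362]) cube([3387, 288, 30]);


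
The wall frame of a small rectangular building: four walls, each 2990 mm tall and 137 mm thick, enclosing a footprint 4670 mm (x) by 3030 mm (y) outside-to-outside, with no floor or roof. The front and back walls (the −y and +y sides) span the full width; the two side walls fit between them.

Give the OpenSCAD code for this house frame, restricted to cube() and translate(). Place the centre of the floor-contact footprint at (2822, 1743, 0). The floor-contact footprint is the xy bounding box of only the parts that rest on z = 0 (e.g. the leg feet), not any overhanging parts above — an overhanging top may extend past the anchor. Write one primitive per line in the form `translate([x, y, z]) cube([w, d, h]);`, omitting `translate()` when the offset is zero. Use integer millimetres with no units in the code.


translate([487, 228, 0]) cube([4670, 137, 2990]);
translate([487, 3121, 0]) cube([4670, 137, 2990]);
translate([487, 365, 0]) cube([137, 2756, 2990]);
translate([5020, 365, 0]) cube([137, 2756, 2990]);


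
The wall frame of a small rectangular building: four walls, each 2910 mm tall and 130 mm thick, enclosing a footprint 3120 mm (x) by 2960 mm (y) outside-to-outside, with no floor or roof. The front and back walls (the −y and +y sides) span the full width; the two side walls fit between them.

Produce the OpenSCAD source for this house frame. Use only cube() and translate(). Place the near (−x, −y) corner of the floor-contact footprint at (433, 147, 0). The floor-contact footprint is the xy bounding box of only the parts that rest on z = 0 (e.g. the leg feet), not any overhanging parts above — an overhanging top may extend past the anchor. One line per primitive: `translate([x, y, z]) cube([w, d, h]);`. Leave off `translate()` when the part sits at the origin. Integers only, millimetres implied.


translate([433, 147, 0]) cube([3120, 130, 2910]);
translate([433, 2977, 0]) cube([3120, 130, 2910]);
translate([433, 277, 0]) cube([130, 2700, 2910]);
translate([3423, 277, 0]) cube([130, 2700, 2910]);


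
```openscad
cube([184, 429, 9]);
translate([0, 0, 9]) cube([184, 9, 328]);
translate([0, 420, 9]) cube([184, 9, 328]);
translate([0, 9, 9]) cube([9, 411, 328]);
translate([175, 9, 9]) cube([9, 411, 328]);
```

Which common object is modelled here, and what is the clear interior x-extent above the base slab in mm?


An open box. The internal width is 166 mm.

A 184×429 base slab with four walls standing on it — an open box. The base is 184 mm wide and the walls are 9 mm thick, so the internal width is 184 − 2 × 9 = 166 mm.


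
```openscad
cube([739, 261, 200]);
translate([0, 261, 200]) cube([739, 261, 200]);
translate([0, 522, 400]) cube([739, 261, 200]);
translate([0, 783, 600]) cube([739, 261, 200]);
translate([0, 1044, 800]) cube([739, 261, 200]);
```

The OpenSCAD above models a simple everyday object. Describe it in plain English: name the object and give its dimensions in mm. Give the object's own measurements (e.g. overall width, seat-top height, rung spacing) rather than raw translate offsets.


A straight staircase of 5 solid steps. Each step is 739 mm wide (x), 261 mm deep (y, the going) and 200 mm tall (the rise). The first step rests on the floor; each subsequent step sits one going further in +y and one rise higher in +z, directly behind and above the previous step with no overlap.


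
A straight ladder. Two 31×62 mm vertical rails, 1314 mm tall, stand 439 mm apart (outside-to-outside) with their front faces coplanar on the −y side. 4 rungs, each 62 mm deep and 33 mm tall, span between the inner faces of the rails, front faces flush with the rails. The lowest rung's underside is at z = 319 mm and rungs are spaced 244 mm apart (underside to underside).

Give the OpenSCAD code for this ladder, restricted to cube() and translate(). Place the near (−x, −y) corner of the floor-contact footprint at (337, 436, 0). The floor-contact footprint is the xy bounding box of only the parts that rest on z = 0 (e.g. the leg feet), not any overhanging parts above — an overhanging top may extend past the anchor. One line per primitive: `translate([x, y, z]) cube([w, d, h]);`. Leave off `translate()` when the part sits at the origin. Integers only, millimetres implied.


// rung span = 439 - 2*31 = 377
// rung[k] z = 319 + k*244
translate([337, 436, 0]) cube([31, 62, 1314]);
translate([745, 436, 0]) cube([31, 62, 1314]);
translate([368, 436, 319]) cube([377, 62, 33]);
translate([368, 436, 563]) cube([377, 62, 33]);
translate([368, 436, 807]) cube([377, 62, 33]);
translate([368, 436, 1051]) cube([377, 62, 33]);


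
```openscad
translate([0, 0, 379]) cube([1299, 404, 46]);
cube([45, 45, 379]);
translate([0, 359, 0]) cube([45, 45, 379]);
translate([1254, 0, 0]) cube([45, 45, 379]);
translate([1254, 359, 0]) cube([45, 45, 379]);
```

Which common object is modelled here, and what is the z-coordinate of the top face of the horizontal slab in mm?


A bench. The seat-top height is 425 mm.

A long slab on four corner posts — a bench. The slab sits at z = 379 with thickness 46, so the top is 379 + 46 = 425 mm.


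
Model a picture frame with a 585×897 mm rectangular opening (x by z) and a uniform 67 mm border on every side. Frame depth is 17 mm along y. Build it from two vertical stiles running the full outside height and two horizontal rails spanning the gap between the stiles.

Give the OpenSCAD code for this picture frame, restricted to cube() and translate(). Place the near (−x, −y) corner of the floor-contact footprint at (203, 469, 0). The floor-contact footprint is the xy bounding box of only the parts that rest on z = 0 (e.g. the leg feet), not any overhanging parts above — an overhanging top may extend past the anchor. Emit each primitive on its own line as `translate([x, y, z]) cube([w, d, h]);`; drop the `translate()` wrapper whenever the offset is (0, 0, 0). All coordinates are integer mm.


translate([203, 469, 0]) cube([67, 17, 1031]);
translate([855, 469, 0]) cube([67, 17, 1031]);
translate([270, 469, 0]) cube([585, 17, 67]);
translate([270, 469, 964]) cube([585, 17, 67]);


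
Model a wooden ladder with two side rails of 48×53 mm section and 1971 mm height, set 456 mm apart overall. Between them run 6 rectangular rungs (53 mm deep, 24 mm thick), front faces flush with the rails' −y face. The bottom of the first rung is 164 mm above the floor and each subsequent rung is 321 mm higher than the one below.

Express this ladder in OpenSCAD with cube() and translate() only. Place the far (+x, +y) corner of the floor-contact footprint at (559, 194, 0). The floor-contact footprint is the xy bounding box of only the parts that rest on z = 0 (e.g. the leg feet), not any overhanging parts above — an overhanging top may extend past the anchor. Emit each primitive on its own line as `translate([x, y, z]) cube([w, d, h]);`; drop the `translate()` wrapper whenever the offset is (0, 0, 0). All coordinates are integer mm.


translate([103, 141, 0]) cube([48, 53, 1971]);
translate([511, 141, 0]) cube([48, 53, 1971]);
translate([151, 141, 164]) cube([360, 53, 24]);
translate([151, 141, 485]) cube([360, 53, 24]);
translate([151, 141, 806]) cube([360, 53, 24]);
translate([151, 141, 1127]) cube([360, 53, 24]);
translate([151, 141, 1448]) cube([360, 53, 24]);
translate([151, 141, 1769]) cube([360, 53, 24]);
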